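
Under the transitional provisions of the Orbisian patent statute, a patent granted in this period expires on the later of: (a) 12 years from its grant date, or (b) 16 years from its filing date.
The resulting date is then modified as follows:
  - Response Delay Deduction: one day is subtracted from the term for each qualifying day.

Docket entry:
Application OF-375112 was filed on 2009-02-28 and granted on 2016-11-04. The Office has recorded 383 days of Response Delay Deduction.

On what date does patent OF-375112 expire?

(a) grant + 12 years → 4 November 2028.
(b) filing + 16 years → 28 February 2025.
Later of the two: 4 November 2028.
Response Delay Deduction: −383 days → 18 October 2027.

October 18, 2027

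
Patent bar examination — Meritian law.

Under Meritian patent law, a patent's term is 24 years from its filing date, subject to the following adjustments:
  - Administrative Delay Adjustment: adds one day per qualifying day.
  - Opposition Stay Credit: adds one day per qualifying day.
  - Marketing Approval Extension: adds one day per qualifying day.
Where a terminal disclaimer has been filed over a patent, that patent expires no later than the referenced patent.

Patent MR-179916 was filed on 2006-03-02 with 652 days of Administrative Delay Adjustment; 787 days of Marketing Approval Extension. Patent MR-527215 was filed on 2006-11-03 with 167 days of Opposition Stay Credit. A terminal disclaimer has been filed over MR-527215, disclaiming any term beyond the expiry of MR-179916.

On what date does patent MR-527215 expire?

Natural term of MR-527215:
  Base: filing + 24 years → 3 November 2030.
  Opposition Stay Credit: +167 days → 19 April 2031.
Expiry of referenced patent MR-179916:
  Base: filing + 24 years → 2 March 2030.
  Administrative Delay Adjustment: +652 days → 14 December 2031.
  Marketing Approval Extension: +787 days → 8 February 2034.
Terminal disclaimer: MR-527215 expires on the earlier of 19 April 2031 and 8 February 2034.

April 19, 2031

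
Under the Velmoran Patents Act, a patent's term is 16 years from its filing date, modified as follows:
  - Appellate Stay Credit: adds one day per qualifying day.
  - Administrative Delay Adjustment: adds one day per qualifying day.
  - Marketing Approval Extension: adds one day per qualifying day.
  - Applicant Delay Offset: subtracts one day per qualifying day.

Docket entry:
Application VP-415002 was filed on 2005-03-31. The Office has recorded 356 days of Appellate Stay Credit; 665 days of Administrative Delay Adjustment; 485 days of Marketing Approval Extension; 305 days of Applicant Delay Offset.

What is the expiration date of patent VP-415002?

Base term: filing date + 16 years → 31 March 2021.
Appellate Stay Credit: +356 days → 22 March 2022.
Administrative Delay Adjustment: +665 days → 16 January 2024.
Marketing Approval Extension: +485 days → 15 May 2025.
Applicant Delay Offset: −305 days → 14 July 2024.

2024-07-14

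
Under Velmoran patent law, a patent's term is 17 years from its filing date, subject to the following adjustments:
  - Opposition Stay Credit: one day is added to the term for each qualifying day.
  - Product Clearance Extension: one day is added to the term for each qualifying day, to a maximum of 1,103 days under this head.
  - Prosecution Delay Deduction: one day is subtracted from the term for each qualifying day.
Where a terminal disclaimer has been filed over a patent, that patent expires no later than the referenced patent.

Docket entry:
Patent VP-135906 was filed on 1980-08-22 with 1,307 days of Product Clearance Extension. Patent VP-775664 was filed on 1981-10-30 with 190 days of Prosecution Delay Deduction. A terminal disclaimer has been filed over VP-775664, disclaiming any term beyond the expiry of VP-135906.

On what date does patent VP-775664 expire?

1998-04-23

Natural term of VP-775664:
  Base: filing + 17 years → 30 October 1998.
  Prosecution Delay Deduction: −190 days → 23 April 1998.
Expiry of referenced patent VP-135906:
  Base: filing + 17 years → 22 August 1997.
  Product Clearance Extension: 1307 days claimed exceeds the 1103-day cap, so +1103 days → 29 August 2000.
Terminal disclaimer: VP-775664 expires on the earlier of 23 April 1998 and 29 August 2000.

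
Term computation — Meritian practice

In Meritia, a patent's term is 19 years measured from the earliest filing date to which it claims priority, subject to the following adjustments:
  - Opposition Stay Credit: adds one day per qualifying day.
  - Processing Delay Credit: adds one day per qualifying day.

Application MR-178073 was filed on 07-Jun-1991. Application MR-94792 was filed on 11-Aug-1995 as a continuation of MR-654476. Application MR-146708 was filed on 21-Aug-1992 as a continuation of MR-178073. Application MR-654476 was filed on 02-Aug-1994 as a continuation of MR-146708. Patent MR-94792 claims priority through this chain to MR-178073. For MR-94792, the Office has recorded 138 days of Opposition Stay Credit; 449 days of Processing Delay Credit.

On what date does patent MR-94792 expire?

January 15, 2012

Earliest priority filing: 7 June 1991.
Base term: 7 June 1991 + 19 years → 7 June 2010.
Opposition Stay Credit: +138 days → 23 October 2010.
Processing Delay Credit: +449 days → 15 January 2012.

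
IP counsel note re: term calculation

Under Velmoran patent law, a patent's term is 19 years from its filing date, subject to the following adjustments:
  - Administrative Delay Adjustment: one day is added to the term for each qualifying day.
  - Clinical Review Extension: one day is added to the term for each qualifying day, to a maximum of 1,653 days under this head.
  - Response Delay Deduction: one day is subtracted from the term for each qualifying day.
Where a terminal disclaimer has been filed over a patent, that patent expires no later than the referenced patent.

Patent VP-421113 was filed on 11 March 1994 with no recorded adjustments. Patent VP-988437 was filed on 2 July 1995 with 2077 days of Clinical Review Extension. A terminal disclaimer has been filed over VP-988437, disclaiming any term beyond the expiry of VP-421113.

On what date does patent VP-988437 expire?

Natural term of VP-988437:
  Base: filing + 19 years → 2 July 2014.
  Clinical Review Extension: 2077 days claimed exceeds the 1653-day cap, so +1653 days → 10 January 2019.
Expiry of referenced patent VP-421113:
  Base: filing + 19 years → 11 March 2013.
Terminal disclaimer: VP-988437 expires on the earlier of 10 January 2019 and 11 March 2013.

2013-03-11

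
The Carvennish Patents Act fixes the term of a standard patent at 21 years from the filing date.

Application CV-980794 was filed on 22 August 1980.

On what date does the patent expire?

Filing date + 21 years → 22 August 2001.

August 22, 2001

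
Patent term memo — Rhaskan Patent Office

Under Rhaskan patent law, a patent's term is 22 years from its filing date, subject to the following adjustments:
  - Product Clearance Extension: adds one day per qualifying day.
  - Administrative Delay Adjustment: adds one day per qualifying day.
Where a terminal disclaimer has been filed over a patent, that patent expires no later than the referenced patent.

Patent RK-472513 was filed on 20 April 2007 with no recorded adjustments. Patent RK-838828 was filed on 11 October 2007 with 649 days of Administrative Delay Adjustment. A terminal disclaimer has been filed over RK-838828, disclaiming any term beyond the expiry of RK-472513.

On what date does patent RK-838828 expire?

2029-04-20

Natural term of RK-838828:
  Base: filing + 22 years → 11 October 2029.
  Administrative Delay Adjustment: +649 days → 22 July 2031.
Expiry of referenced patent RK-472513:
  Base: filing + 22 years → 20 April 2029.
Terminal disclaimer: RK-838828 expires on the earlier of 22 July 2031 and 20 April 2029.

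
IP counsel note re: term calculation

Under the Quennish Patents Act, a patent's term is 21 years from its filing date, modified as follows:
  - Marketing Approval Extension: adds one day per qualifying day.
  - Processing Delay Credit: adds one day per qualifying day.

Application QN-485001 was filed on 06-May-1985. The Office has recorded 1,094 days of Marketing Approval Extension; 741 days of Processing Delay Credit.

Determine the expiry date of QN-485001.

Base term: filing date + 21 years → 6 May 2006.
Marketing Approval Extension: +1094 days → 4 May 2009.
Processing Delay Credit: +741 days → 15 May 2011.

2011-05-15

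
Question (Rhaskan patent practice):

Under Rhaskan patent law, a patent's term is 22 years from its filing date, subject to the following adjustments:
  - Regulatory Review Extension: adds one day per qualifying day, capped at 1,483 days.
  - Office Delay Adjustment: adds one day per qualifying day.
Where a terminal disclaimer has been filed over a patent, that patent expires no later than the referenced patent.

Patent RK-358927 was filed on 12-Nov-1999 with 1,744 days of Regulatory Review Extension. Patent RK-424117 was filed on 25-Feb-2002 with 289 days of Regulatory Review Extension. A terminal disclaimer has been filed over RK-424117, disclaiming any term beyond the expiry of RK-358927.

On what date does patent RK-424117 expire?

Natural term of RK-424117:
  Base: filing + 22 years → 25 February 2024.
  Regulatory Review Extension: 289 days (within the 1483-day cap) → +289 days → 10 December 2024.
Expiry of referenced patent RK-358927:
  Base: filing + 22 years → 12 November 2021.
  Regulatory Review Extension: 1744 days claimed exceeds the 1483-day cap, so +1483 days → 4 December 2025.
Terminal disclaimer: RK-424117 expires on the earlier of 10 December 2024 and 4 December 2025.

December 10, 2024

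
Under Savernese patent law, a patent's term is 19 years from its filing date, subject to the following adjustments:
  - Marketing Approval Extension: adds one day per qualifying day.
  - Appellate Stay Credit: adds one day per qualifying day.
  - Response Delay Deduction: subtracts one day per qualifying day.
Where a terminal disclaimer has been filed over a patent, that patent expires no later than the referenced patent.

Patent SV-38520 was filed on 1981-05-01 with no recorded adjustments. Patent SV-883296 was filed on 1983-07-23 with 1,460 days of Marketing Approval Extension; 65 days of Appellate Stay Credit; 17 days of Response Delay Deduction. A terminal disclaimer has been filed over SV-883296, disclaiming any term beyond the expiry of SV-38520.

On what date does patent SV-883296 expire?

Natural term of SV-883296:
  Base: filing + 19 years → 23 July 2002.
  Marketing Approval Extension: +1460 days → 22 July 2006.
  Appellate Stay Credit: +65 days → 25 September 2006.
  Response Delay Deduction: −17 days → 8 September 2006.
Expiry of referenced patent SV-38520:
  Base: filing + 19 years → 1 May 2000.
Terminal disclaimer: SV-883296 expires on the earlier of 8 September 2006 and 1 May 2000.

2000-05-01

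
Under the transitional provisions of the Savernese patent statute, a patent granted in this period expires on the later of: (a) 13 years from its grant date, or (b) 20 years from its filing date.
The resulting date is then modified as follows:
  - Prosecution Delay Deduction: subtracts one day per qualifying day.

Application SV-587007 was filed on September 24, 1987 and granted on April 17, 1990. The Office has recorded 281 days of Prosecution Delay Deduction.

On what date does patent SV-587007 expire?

December 17, 2006

(a) grant + 13 years → 17 April 2003.
(b) filing + 20 years → 24 September 2007.
Later of the two: 24 September 2007.
Prosecution Delay Deduction: −281 days → 17 December 2006.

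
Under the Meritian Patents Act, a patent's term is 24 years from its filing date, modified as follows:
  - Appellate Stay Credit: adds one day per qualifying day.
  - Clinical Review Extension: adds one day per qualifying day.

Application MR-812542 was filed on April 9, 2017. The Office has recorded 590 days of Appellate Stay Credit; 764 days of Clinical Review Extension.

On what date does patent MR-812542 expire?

Base term: filing date + 24 years → 9 April 2041.
Appellate Stay Credit: +590 days → 20 November 2042.
Clinical Review Extension: +764 days → 23 December 2044.

2044-12-23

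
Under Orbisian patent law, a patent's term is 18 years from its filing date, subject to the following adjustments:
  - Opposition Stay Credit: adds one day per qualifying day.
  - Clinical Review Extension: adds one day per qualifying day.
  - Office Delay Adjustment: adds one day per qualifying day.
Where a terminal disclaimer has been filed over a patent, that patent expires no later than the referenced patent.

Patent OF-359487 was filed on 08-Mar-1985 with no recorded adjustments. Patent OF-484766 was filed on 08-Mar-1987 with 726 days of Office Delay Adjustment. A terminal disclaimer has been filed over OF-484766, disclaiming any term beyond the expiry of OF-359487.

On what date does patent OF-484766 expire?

Natural term of OF-484766:
  Base: filing + 18 years → 8 March 2005.
  Office Delay Adjustment: +726 days → 4 March 2007.
Expiry of referenced patent OF-359487:
  Base: filing + 18 years → 8 March 2003.
Terminal disclaimer: OF-484766 expires on the earlier of 4 March 2007 and 8 March 2003.

March 8, 2003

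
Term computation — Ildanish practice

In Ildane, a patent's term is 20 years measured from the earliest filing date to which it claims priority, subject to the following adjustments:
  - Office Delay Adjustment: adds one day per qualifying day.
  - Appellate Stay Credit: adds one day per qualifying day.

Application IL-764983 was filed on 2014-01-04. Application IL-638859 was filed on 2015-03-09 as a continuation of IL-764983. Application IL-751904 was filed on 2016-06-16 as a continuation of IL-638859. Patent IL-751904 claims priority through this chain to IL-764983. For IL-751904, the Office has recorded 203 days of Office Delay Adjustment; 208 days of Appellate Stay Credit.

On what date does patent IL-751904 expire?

2035-02-19

Earliest priority filing: 4 January 2014.
Base term: 4 January 2014 + 20 years → 4 January 2034.
Office Delay Adjustment: +203 days → 26 July 2034.
Appellate Stay Credit: +208 days → 19 February 2035.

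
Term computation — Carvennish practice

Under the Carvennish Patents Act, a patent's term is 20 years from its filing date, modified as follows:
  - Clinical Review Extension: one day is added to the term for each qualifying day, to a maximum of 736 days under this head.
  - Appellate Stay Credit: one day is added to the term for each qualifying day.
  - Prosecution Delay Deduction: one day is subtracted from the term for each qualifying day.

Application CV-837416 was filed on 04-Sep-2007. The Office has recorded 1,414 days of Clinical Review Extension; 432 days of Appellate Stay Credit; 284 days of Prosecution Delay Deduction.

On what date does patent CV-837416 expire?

Base term: filing date + 20 years → 4 September 2027.
Clinical Review Extension: 1414 days claimed exceeds the 736-day cap, so +736 days → 9 September 2029.
Appellate Stay Credit: +432 days → 15 November 2030.
Prosecution Delay Deduction: −284 days → 4 February 2030.

February 4, 2030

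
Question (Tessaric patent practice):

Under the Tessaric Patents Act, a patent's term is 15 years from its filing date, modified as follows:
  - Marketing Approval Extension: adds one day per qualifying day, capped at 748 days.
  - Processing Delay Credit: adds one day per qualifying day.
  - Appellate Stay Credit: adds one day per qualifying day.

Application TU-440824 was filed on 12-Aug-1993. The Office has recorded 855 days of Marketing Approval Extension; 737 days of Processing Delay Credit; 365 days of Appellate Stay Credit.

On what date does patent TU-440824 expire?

Base term: filing date + 15 years → 12 August 2008.
Marketing Approval Extension: 855 days claimed exceeds the 748-day cap, so +748 days → 30 August 2010.
Processing Delay Credit: +737 days → 5 September 2012.
Appellate Stay Credit: +365 days → 5 September 2013.

2013-09-05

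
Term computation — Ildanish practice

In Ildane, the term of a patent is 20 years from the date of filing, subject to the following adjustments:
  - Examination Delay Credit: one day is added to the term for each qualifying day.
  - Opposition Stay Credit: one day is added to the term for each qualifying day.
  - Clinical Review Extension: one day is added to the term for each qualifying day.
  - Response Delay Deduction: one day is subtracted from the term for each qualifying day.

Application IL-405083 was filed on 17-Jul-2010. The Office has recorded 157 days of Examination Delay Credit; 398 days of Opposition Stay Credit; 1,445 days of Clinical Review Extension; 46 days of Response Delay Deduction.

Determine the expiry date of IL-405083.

November 22, 2035

Base term: filing date + 20 years → 17 July 2030.
Examination Delay Credit: +157 days → 21 December 2030.
Opposition Stay Credit: +398 days → 23 January 2032.
Clinical Review Extension: +1445 days → 7 January 2036.
Response Delay Deduction: −46 days → 22 November 2035.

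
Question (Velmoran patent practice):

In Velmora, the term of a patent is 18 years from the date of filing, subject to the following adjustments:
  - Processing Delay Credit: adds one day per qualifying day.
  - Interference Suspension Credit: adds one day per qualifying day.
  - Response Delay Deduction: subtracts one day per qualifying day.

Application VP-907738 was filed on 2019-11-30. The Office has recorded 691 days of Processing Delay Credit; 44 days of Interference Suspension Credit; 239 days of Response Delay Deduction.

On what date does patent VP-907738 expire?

Base term: filing date + 18 years → 30 November 2037.
Processing Delay Credit: +691 days → 22 October 2039.
Interference Suspension Credit: +44 days → 5 December 2039.
Response Delay Deduction: −239 days → 10 April 2039.

2039-04-10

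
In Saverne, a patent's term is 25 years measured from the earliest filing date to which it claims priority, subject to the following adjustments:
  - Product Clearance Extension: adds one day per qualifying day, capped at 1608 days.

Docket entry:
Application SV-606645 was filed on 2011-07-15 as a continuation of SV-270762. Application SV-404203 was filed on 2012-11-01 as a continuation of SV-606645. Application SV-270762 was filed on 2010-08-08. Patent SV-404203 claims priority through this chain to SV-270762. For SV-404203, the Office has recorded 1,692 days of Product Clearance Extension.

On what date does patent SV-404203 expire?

Earliest priority filing: 8 August 2010.
Base term: 8 August 2010 + 25 years → 8 August 2035.
Product Clearance Extension: 1692 days claimed exceeds the 1608-day cap, so +1608 days → 2 January 2040.

2040-01-02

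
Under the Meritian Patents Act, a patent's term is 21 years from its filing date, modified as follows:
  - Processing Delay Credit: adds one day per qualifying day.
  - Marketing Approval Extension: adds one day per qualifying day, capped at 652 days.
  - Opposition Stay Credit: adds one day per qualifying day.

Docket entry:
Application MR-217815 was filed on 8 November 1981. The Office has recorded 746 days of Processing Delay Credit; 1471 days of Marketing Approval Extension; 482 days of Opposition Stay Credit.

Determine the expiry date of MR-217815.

Base term: filing date + 21 years → 8 November 2002.
Processing Delay Credit: +746 days → 23 November 2004.
Marketing Approval Extension: 1471 days claimed exceeds the 652-day cap, so +652 days → 6 September 2006.
Opposition Stay Credit: +482 days → 1 January 2008.

January 1, 2008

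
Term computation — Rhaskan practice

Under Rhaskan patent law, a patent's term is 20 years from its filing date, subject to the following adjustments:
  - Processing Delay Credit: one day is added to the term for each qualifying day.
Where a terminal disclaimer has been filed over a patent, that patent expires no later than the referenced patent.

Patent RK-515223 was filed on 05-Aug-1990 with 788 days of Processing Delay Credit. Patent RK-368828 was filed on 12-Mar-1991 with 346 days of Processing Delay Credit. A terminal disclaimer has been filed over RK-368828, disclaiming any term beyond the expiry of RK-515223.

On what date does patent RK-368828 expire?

February 21, 2012

Natural term of RK-368828:
  Base: filing + 20 years → 12 March 2011.
  Processing Delay Credit: +346 days → 21 February 2012.
Expiry of referenced patent RK-515223:
  Base: filing + 20 years → 5 August 2010.
  Processing Delay Credit: +788 days → 1 October 2012.
Terminal disclaimer: RK-368828 expires on the earlier of 21 February 2012 and 1 October 2012.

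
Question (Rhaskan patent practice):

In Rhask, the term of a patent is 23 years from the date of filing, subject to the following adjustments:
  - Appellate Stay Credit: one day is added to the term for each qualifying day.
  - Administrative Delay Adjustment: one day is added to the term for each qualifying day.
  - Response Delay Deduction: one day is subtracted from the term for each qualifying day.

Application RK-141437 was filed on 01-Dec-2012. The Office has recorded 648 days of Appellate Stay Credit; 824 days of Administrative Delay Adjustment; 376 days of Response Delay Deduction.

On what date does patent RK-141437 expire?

December 1, 2038

Base term: filing date + 23 years → 1 December 2035.
Appellate Stay Credit: +648 days → 9 September 2037.
Administrative Delay Adjustment: +824 days → 12 December 2039.
Response Delay Deduction: −376 days → 1 December 2038.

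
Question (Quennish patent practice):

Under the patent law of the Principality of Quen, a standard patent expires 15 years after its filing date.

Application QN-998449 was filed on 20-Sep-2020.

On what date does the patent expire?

Filing date + 15 years → 20 September 2035.

September 20, 2035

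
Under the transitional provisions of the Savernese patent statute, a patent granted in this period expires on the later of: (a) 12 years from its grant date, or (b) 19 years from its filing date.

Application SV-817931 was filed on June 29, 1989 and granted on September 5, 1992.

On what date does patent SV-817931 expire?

June 29, 2008

(a) grant + 12 years → 5 September 2004.
(b) filing + 19 years → 29 June 2008.
Later of the two: 29 June 2008.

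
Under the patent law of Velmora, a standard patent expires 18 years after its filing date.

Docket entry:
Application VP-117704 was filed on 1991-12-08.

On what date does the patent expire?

Filing date + 18 years → 8 December 2009.

December 8, 2009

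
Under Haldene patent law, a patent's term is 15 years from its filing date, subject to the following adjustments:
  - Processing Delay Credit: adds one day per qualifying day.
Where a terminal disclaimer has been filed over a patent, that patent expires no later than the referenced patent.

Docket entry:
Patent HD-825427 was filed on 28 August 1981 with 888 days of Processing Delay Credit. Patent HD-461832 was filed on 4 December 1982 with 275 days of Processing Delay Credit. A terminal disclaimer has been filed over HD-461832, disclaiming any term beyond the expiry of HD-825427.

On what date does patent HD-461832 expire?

September 5, 1998

Natural term of HD-461832:
  Base: filing + 15 years → 4 December 1997.
  Processing Delay Credit: +275 days → 5 September 1998.
Expiry of referenced patent HD-825427:
  Base: filing + 15 years → 28 August 1996.
  Processing Delay Credit: +888 days → 2 February 1999.
Terminal disclaimer: HD-461832 expires on the earlier of 5 September 1998 and 2 February 1999.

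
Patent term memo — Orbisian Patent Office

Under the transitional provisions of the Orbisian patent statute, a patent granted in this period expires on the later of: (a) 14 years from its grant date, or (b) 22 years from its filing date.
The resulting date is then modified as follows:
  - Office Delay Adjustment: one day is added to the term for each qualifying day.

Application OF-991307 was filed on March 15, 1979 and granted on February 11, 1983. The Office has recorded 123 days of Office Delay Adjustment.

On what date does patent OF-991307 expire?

(a) grant + 14 years → 11 February 1997.
(b) filing + 22 years → 15 March 2001.
Later of the two: 15 March 2001.
Office Delay Adjustment: +123 days → 16 July 2001.

July 16, 2001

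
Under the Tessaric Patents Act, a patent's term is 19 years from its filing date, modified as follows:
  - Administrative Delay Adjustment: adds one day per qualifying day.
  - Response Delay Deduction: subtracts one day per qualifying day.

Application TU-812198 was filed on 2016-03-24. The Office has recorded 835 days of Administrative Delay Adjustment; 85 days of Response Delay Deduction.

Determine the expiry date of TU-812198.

Base term: filing date + 19 years → 24 March 2035.
Administrative Delay Adjustment: +835 days → 6 July 2037.
Response Delay Deduction: −85 days → 12 April 2037.

April 12, 2037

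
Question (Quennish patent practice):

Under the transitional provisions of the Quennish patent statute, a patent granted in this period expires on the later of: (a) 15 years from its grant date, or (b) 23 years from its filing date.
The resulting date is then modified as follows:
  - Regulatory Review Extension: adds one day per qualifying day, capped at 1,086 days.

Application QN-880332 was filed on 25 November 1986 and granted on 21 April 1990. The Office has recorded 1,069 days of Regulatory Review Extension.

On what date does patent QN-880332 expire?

(a) grant + 15 years → 21 April 2005.
(b) filing + 23 years → 25 November 2009.
Later of the two: 25 November 2009.
Regulatory Review Extension: 1069 days (within the 1086-day cap) → +1069 days → 29 October 2012.

October 29, 2012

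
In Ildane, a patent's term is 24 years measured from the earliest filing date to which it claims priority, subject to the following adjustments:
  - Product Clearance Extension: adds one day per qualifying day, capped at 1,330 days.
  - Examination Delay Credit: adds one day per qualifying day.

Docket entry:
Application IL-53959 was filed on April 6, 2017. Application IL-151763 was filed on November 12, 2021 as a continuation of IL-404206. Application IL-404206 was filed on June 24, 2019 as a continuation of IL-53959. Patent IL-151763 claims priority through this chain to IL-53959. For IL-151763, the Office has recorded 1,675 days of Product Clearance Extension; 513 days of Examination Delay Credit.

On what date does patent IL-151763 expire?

Earliest priority filing: 6 April 2017.
Base term: 6 April 2017 + 24 years → 6 April 2041.
Product Clearance Extension: 1675 days claimed exceeds the 1330-day cap, so +1330 days → 26 November 2044.
Examination Delay Credit: +513 days → 23 April 2046.

April 23, 2046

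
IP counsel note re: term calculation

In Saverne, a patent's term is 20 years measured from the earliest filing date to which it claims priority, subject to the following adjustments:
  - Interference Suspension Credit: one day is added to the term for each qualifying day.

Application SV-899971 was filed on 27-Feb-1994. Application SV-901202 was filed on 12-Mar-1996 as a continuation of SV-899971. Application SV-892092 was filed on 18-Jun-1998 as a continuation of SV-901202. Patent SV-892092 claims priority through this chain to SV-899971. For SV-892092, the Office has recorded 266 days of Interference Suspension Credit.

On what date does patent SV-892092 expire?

Earliest priority filing: 27 February 1994.
Base term: 27 February 1994 + 20 years → 27 February 2014.
Interference Suspension Credit: +266 days → 20 November 2014.

2014-11-20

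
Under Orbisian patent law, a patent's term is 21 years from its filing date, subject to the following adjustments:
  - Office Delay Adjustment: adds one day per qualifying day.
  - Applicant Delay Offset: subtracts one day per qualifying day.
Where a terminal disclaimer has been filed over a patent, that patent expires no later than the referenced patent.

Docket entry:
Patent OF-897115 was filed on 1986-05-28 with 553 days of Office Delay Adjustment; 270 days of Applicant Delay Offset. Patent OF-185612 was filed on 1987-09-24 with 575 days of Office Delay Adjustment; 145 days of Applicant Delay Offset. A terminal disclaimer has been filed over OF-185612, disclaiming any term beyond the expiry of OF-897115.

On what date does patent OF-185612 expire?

Natural term of OF-185612:
  Base: filing + 21 years → 24 September 2008.
  Office Delay Adjustment: +575 days → 22 April 2010.
  Applicant Delay Offset: −145 days → 28 November 2009.
Expiry of referenced patent OF-897115:
  Base: filing + 21 years → 28 May 2007.
  Office Delay Adjustment: +553 days → 1 December 2008.
  Applicant Delay Offset: −270 days → 6 March 2008.
Terminal disclaimer: OF-185612 expires on the earlier of 28 November 2009 and 6 March 2008.

2008-03-06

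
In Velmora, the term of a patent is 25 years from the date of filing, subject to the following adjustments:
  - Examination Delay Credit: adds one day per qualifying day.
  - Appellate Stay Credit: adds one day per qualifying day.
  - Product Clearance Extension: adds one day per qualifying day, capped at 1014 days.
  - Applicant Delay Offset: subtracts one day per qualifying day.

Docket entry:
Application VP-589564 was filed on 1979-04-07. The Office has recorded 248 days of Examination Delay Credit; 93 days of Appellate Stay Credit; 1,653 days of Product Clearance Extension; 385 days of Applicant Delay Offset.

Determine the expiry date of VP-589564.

2006-12-03

Base term: filing date + 25 years → 7 April 2004.
Examination Delay Credit: +248 days → 11 December 2004.
Appellate Stay Credit: +93 days → 14 March 2005.
Product Clearance Extension: 1653 days claimed exceeds the 1014-day cap, so +1014 days → 23 December 2007.
Applicant Delay Offset: −385 days → 3 December 2006.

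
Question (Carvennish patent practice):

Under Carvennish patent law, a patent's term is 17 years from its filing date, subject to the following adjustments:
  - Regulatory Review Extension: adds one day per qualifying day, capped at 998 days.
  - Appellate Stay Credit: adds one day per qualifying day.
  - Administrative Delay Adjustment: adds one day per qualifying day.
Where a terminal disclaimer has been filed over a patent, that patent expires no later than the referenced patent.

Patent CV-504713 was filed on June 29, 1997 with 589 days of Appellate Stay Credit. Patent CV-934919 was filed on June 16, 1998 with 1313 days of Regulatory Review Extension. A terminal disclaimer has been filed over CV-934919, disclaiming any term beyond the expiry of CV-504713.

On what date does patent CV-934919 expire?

2016-02-08

Natural term of CV-934919:
  Base: filing + 17 years → 16 June 2015.
  Regulatory Review Extension: 1313 days claimed exceeds the 998-day cap, so +998 days → 10 March 2018.
Expiry of referenced patent CV-504713:
  Base: filing + 17 years → 29 June 2014.
  Appellate Stay Credit: +589 days → 8 February 2016.
Terminal disclaimer: CV-934919 expires on the earlier of 10 March 2018 and 8 February 2016.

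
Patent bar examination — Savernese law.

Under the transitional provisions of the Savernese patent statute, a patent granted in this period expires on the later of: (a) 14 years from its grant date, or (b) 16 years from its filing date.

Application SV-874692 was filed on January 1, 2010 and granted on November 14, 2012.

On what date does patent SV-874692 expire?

(a) grant + 14 years → 14 November 2026.
(b) filing + 16 years → 1 January 2026.
Later of the two: 14 November 2026.

2026-11-14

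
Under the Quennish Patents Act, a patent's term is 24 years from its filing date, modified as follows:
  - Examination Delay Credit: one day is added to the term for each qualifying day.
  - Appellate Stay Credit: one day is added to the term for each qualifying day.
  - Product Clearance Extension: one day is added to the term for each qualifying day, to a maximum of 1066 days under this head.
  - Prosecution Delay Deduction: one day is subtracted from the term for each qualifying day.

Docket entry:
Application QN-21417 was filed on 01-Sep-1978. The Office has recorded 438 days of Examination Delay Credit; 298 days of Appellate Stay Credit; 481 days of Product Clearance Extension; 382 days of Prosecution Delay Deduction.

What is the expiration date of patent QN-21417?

December 14, 2004

Base term: filing date + 24 years → 1 September 2002.
Examination Delay Credit: +438 days → 13 November 2003.
Appellate Stay Credit: +298 days → 6 September 2004.
Product Clearance Extension: 481 days (within the 1066-day cap) → +481 days → 31 December 2005.
Prosecution Delay Deduction: −382 days → 14 December 2004.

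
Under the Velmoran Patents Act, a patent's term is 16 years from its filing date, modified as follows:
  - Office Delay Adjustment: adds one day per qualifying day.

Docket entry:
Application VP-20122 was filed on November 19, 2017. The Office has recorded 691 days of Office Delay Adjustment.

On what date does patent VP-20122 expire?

2035-10-11

Base term: filing date + 16 years → 19 November 2033.
Office Delay Adjustment: +691 days → 11 October 2035.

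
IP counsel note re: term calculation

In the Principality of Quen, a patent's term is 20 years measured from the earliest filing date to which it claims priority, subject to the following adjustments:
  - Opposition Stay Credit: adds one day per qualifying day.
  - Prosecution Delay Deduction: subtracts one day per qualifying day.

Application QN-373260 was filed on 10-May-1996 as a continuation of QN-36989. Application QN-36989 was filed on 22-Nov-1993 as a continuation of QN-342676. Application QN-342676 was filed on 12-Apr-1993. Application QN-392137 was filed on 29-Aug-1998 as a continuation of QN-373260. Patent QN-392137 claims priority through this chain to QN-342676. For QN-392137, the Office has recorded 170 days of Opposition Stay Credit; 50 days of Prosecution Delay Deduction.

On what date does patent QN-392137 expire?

Earliest priority filing: 12 April 1993.
Base term: 12 April 1993 + 20 years → 12 April 2013.
Opposition Stay Credit: +170 days → 29 September 2013.
Prosecution Delay Deduction: −50 days → 10 August 2013.

August 10, 2013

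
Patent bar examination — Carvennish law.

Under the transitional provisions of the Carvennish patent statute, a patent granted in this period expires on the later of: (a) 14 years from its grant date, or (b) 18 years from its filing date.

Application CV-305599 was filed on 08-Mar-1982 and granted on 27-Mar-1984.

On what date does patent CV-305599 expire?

(a) grant + 14 years → 27 March 1998.
(b) filing + 18 years → 8 March 2000.
Later of the two: 8 March 2000.

March 8, 2000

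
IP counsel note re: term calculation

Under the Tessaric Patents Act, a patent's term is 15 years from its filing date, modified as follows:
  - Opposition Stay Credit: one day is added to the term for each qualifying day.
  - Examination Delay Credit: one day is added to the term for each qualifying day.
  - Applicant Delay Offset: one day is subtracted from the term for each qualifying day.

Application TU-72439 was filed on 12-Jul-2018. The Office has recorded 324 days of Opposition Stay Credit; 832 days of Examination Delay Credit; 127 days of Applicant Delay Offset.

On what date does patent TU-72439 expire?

Base term: filing date + 15 years → 12 July 2033.
Opposition Stay Credit: +324 days → 1 June 2034.
Examination Delay Credit: +832 days → 10 September 2036.
Applicant Delay Offset: −127 days → 6 May 2036.

2036-05-06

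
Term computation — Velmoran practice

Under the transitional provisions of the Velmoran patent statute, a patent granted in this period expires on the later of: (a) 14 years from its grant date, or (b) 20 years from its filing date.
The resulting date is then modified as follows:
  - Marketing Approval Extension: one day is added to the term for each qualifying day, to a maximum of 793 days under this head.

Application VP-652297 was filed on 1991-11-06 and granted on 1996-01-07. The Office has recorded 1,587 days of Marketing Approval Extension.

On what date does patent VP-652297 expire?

January 7, 2014

(a) grant + 14 years → 7 January 2010.
(b) filing + 20 years → 6 November 2011.
Later of the two: 6 November 2011.
Marketing Approval Extension: 1587 days claimed exceeds the 793-day cap, so +793 days → 7 January 2014.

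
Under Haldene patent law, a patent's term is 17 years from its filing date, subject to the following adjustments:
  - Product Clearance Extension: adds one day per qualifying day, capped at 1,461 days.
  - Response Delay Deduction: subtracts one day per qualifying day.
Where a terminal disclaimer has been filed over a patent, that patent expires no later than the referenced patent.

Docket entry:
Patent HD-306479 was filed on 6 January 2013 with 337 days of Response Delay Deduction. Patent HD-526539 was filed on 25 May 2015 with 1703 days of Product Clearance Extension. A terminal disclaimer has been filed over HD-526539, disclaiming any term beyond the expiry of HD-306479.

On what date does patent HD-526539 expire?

2029-02-03

Natural term of HD-526539:
  Base: filing + 17 years → 25 May 2032.
  Product Clearance Extension: 1703 days claimed exceeds the 1461-day cap, so +1461 days → 25 May 2036.
Expiry of referenced patent HD-306479:
  Base: filing + 17 years → 6 January 2030.
  Response Delay Deduction: −337 days → 3 February 2029.
Terminal disclaimer: HD-526539 expires on the earlier of 25 May 2036 and 3 February 2029.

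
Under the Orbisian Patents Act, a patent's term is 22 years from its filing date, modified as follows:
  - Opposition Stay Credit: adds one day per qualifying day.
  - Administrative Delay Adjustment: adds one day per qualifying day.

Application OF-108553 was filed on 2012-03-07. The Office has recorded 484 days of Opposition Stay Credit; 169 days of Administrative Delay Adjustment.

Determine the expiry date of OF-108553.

Base term: filing date + 22 years → 7 March 2034.
Opposition Stay Credit: +484 days → 4 July 2035.
Administrative Delay Adjustment: +169 days → 20 December 2035.

December 20, 2035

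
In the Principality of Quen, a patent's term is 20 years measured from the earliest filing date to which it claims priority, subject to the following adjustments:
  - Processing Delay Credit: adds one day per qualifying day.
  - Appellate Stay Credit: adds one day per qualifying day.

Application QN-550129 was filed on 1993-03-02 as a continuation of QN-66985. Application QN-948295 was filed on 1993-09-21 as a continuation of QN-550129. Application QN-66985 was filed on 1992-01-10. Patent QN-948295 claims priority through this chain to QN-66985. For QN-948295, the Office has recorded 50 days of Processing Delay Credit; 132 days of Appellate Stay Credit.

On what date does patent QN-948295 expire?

2012-07-10

Earliest priority filing: 10 January 1992.
Base term: 10 January 1992 + 20 years → 10 January 2012.
Processing Delay Credit: +50 days → 29 February 2012.
Appellate Stay Credit: +132 days → 10 July 2012.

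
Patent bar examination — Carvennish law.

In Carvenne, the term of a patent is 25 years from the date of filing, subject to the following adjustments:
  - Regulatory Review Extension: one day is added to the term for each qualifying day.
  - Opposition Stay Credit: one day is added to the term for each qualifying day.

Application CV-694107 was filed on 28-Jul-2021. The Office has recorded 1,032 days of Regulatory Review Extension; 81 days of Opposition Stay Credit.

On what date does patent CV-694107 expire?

2049-08-14

Base term: filing date + 25 years → 28 July 2046.
Regulatory Review Extension: +1032 days → 25 May 2049.
Opposition Stay Credit: +81 days → 14 August 2049.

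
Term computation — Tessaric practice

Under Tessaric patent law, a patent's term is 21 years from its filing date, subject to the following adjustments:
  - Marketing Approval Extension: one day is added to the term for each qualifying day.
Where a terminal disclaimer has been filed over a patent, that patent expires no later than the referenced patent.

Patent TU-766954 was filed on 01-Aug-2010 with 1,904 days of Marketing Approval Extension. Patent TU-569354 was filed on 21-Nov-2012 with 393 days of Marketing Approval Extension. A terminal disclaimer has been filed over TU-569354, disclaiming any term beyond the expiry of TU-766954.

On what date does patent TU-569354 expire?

December 19, 2034

Natural term of TU-569354:
  Base: filing + 21 years → 21 November 2033.
  Marketing Approval Extension: +393 days → 19 December 2034.
Expiry of referenced patent TU-766954:
  Base: filing + 21 years → 1 August 2031.
  Marketing Approval Extension: +1904 days → 17 October 2036.
Terminal disclaimer: TU-569354 expires on the earlier of 19 December 2034 and 17 October 2036.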